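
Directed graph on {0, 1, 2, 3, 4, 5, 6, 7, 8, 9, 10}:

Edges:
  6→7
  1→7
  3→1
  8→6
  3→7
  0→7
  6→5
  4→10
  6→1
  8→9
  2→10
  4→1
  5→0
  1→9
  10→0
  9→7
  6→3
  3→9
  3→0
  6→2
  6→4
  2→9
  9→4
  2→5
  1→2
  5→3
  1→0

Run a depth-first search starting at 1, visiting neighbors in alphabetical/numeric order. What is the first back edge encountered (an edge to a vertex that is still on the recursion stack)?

DFS from 1 (visiting neighbors in alphabetical/numeric order); mark gray on enter, black on exit:
1 gray
  0 gray
    7 gray
    7 black
  0 black
  2 gray
    5 gray
      5→0: 0 black — skip
      3 gray
        3→0: 0 black — skip
        3→1: 1 is gray → back edge
First back edge: 3 → 1.

3->1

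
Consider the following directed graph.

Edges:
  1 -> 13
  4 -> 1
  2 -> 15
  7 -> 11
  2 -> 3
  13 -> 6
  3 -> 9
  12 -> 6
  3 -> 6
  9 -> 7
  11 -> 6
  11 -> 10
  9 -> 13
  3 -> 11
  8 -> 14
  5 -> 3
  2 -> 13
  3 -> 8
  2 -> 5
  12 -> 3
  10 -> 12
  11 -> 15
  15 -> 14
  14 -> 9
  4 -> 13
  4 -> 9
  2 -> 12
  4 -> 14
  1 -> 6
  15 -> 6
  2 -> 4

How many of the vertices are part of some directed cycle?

9

A vertex is on a directed cycle iff it belongs to a strongly connected component of size ≥ 2 (or has a self-loop).
The vertices on cycles are {3, 7, 8, 9, 10, 11, 12, 14, 15} — 9 in total.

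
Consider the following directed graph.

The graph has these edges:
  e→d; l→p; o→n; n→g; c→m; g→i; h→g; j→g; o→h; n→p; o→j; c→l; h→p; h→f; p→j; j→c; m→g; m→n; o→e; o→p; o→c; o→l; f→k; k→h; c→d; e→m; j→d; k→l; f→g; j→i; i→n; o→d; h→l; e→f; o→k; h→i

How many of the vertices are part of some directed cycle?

11

A vertex is on a directed cycle iff it belongs to a strongly connected component of size ≥ 2 (or has a self-loop).
The vertices on cycles are {c, f, g, h, i, j, k, l, m, n, p} — 11 in total.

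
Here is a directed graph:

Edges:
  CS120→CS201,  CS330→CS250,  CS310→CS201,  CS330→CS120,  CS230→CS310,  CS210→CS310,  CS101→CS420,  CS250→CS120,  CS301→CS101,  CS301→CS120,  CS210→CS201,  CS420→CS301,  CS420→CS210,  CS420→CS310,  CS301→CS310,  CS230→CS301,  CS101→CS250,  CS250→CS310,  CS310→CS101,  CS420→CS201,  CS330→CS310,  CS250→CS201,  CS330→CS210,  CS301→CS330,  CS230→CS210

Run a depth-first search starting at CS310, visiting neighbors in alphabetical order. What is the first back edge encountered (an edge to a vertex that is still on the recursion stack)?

DFS from CS310 (visiting neighbors in alphabetical order); mark gray on enter, black on exit:
CS310 gray
  CS101 gray
    CS250 gray
      CS120 gray
        CS201 gray
        CS201 black
      CS120 black
      CS250→CS201: CS201 black — skip
      CS250→CS310: CS310 is gray → back edge
First back edge: CS250 → CS310.

CS250→CS310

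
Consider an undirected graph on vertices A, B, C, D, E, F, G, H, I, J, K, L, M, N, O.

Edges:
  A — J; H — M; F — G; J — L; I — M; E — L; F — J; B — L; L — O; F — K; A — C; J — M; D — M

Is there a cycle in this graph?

DFS, tracking each vertex's parent; an edge to a visited non-parent vertex closes a cycle.
Start from A:
visit A (parent –)
  visit C (parent A)
    C–A: parent, skip
  visit J (parent A)
    visit F (parent J)
      visit G (parent F)
        G–F: parent, skip
      visit K (parent F)
        K–F: parent, skip
      F–J: parent, skip
    visit L (parent J)
      L–J: parent, skip
      visit O (parent L)
        O–L: parent, skip
      visit B (parent L)
        B–L: parent, skip
      visit E (parent L)
        E–L: parent, skip
    visit M (parent J)
      M–J: parent, skip
      visit D (parent M)
        D–M: parent, skip
      visit I (parent M)
        I–M: parent, skip
      visit H (parent M)
        H–M: parent, skip
    J–A: parent, skip
visit N (parent –)
No non-parent visited neighbor found — the graph is a forest.

No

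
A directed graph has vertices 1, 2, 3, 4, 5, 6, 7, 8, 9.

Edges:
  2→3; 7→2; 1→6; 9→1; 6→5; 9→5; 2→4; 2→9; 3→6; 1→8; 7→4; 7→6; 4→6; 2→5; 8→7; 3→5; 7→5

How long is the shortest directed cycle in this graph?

For each vertex v, BFS finds the shortest path from v back to v.
The shortest such closed walk is 8 → 7 → 2 → 9 → 1 → 8, length 5.

5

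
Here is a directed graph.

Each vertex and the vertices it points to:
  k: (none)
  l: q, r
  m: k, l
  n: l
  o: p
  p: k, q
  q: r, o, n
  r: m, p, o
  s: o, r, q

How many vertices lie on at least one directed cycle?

A vertex is on a directed cycle iff it belongs to a strongly connected component of size ≥ 2 (or has a self-loop).
The vertices on cycles are {l, m, n, o, p, q, r} — 7 in total.

7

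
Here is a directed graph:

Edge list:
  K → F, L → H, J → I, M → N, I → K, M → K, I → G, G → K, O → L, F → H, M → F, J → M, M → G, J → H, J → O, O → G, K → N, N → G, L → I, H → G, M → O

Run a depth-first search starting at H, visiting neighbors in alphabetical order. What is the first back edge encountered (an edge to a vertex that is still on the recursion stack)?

F->H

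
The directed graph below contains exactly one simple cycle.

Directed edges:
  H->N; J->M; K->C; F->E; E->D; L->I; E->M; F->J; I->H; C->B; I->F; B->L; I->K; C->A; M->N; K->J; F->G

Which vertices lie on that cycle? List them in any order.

DFS with gray/black marking from I:
I gray
  H gray
    N gray
    N black
  H black
  K gray
    C gray
      A gray
      A black
      B gray
        L gray
          L→I: I is gray → back edge
Back edge closes the cycle I → K → C → B → L → I; its vertices are {B, C, I, K, L}.

B, C, I, K, L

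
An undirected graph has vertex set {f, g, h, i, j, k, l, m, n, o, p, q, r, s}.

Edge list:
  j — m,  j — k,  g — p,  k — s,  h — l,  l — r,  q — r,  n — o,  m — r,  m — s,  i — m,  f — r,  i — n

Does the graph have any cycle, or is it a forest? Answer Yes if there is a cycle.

Yes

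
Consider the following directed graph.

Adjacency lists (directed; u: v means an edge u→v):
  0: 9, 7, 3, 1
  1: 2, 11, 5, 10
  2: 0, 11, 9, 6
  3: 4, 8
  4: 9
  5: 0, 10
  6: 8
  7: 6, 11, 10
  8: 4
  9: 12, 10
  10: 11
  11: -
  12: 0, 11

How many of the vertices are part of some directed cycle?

11

A vertex is on a directed cycle iff it belongs to a strongly connected component of size ≥ 2 (or has a self-loop).
The vertices on cycles are {0, 1, 2, 3, 4, 5, 6, 7, 8, 9, 12} — 11 in total.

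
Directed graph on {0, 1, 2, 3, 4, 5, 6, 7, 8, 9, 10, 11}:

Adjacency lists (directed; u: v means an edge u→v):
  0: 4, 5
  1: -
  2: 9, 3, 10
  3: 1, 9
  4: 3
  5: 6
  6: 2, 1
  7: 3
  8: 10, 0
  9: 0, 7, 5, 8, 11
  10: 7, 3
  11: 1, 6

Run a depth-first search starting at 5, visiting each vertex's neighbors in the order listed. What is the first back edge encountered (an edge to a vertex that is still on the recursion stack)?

3->9

DFS from 5 (visiting each vertex's neighbors in the order listed); mark gray on enter, black on exit:
5 gray
  6 gray
    2 gray
      9 gray
        0 gray
          4 gray
            3 gray
              1 gray
              1 black
              3→9: 9 is gray → back edge
First back edge: 3 → 9.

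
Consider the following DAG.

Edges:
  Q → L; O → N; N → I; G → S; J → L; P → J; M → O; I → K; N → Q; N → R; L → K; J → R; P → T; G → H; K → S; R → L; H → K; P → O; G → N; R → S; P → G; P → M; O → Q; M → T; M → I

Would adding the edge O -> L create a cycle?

Adding O→L creates a cycle iff L can already reach O.
Explore from L: no path reaches O. The graph stays acyclic.

No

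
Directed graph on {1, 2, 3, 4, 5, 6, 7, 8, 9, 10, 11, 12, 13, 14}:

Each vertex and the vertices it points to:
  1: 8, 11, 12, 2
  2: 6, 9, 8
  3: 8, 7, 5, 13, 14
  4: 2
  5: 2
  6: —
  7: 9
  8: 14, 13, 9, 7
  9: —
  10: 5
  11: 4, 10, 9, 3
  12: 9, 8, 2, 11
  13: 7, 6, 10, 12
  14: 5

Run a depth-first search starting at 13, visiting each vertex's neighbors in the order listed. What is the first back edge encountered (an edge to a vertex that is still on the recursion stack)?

DFS from 13 (visiting each vertex's neighbors in the order listed); mark gray on enter, black on exit:
13 gray
  7 gray
    9 gray
    9 black
  7 black
  6 gray
  6 black
  10 gray
    5 gray
      2 gray
        2→6: 6 black — skip
        2→9: 9 black — skip
        8 gray
          14 gray
            14→5: 5 is gray → back edge
First back edge: 14 → 5.

14→5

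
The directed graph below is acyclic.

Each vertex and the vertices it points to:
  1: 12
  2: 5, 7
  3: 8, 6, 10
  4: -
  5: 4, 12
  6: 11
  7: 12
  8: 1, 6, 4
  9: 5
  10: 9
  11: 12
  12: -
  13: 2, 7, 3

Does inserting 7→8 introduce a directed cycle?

No

Adding 7→8 creates a cycle iff 8 can already reach 7.
Explore from 8: no path reaches 7. The graph stays acyclic.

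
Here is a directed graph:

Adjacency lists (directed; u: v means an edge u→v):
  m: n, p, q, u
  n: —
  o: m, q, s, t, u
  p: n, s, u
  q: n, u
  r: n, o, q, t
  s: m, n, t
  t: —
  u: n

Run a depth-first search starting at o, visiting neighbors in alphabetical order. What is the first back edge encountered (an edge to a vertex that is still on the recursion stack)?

s->m

DFS from o (visiting neighbors in alphabetical order); mark gray on enter, black on exit:
o gray
  m gray
    n gray
    n black
    p gray
      p→n: n black — skip
      s gray
        s→m: m is gray → back edge
First back edge: s → m.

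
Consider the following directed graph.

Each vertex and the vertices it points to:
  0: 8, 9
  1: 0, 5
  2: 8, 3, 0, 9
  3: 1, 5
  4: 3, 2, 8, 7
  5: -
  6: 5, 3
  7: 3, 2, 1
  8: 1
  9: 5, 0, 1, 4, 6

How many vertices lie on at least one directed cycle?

A vertex is on a directed cycle iff it belongs to a strongly connected component of size ≥ 2 (or has a self-loop).
The vertices on cycles are {0, 1, 2, 3, 4, 6, 7, 8, 9} — 9 in total.

9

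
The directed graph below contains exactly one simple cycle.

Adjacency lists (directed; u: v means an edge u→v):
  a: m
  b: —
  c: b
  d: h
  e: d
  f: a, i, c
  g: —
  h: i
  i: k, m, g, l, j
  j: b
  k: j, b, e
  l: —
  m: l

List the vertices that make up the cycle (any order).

d, e, h, i, k

DFS with gray/black marking from i:
i gray
  k gray
    j gray
      b gray
      b black
    j black
    k→b: b black — skip
    e gray
      d gray
        h gray
          h→i: i is gray → back edge
Back edge closes the cycle i → k → e → d → h → i; its vertices are {d, e, h, i, k}.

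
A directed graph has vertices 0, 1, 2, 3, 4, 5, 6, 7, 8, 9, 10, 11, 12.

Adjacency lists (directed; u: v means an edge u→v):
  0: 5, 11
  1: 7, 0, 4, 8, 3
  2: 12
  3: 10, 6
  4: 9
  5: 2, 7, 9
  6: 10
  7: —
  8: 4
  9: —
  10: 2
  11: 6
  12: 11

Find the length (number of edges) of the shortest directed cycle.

5

For each vertex v, BFS finds the shortest path from v back to v.
The shortest such closed walk is 11 → 6 → 10 → 2 → 12 → 11, length 5.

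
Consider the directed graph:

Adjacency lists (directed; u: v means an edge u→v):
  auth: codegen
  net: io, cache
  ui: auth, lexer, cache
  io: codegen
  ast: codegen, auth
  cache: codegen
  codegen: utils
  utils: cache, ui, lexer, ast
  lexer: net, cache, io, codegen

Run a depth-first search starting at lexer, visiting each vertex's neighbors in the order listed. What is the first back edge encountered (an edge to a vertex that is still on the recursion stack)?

cache->codegen

DFS from lexer (visiting each vertex's neighbors in the order listed); mark gray on enter, black on exit:
lexer gray
  net gray
    io gray
      codegen gray
        utils gray
          cache gray
            cache→codegen: codegen is gray → back edge
First back edge: cache → codegen.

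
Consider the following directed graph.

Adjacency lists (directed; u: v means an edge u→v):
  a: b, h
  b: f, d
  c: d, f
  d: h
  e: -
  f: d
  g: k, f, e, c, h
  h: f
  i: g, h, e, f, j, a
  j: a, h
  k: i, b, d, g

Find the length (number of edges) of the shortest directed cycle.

For each vertex v, BFS finds the shortest path from v back to v.
The shortest such closed walk is k → g → k, length 2.

2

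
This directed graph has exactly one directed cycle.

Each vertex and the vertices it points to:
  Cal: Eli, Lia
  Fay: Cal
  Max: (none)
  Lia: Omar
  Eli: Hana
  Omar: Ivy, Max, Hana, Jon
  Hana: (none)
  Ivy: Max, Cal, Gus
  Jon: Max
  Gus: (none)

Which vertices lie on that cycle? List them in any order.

DFS with gray/black marking from Cal:
Cal gray
  Eli gray
    Hana gray
    Hana black
  Eli black
  Lia gray
    Omar gray
      Ivy gray
        Max gray
        Max black
        Ivy→Cal: Cal is gray → back edge
Back edge closes the cycle Cal → Lia → Omar → Ivy → Cal; its vertices are {Cal, Ivy, Lia, Omar}.

Cal, Ivy, Lia, Omar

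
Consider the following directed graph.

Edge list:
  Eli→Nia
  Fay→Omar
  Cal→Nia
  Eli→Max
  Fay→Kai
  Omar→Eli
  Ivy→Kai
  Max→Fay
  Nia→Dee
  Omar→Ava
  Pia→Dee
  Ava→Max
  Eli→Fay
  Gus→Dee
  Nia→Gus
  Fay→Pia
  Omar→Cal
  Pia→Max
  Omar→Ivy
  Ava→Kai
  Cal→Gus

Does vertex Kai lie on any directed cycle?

No

Kai lies on a cycle iff there is a path from Kai back to itself.
Exploring from Kai, it never reaches itself; equivalently, its strongly connected component is a singleton.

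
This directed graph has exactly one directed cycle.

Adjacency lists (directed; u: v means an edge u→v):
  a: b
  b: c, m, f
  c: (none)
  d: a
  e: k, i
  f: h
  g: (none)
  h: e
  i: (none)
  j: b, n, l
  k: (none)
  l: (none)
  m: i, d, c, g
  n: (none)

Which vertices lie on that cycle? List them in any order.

a, b, d, m

DFS with gray/black marking from b:
b gray
  c gray
  c black
  m gray
    i gray
    i black
    d gray
      a gray
        a→b: b is gray → back edge
Back edge closes the cycle b → m → d → a → b; its vertices are {a, b, d, m}.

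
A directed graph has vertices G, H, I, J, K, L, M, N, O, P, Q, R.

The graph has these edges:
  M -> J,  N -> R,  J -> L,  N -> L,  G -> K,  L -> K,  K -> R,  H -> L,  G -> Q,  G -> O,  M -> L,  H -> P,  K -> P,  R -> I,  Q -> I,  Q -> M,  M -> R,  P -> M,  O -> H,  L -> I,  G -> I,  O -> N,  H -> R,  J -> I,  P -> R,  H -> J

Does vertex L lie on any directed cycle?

L is on a cycle iff L can reach itself via ≥1 edge.
L → K → P → M → L — yes.

Yes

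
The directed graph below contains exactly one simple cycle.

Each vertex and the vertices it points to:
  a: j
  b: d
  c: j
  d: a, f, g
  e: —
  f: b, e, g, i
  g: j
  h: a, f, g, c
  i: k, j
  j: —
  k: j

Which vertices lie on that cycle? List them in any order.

b, d, f

DFS with gray/black marking from f:
f gray
  b gray
    d gray
      a gray
        j gray
        j black
      a black
      d→f: f is gray → back edge
Back edge closes the cycle f → b → d → f; its vertices are {b, d, f}.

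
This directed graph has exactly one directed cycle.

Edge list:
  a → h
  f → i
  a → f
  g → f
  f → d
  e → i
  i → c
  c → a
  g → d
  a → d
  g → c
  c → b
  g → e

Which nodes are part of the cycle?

a, c, f, i

DFS with gray/black marking from c:
c gray
  b gray
  b black
  a gray
    f gray
      i gray
        i→c: c is gray → back edge
Back edge closes the cycle c → a → f → i → c; its vertices are {a, c, f, i}.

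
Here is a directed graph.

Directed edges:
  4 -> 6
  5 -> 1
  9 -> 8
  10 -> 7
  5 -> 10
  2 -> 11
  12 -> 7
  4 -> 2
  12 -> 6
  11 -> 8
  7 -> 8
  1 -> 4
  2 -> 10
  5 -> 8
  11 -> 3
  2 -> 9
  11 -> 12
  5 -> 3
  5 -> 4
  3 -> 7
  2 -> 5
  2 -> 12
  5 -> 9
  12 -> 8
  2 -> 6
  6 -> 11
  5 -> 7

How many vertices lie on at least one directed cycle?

7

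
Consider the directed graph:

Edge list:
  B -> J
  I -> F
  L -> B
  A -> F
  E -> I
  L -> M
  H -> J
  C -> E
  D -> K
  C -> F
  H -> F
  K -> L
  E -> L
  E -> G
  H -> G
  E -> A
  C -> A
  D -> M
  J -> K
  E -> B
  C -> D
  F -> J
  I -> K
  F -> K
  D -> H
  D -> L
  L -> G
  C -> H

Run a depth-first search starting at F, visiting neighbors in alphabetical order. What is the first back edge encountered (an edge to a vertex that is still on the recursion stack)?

B→J

DFS from F (visiting neighbors in alphabetical order); mark gray on enter, black on exit:
F gray
  J gray
    K gray
      L gray
        B gray
          B→J: J is gray → back edge
First back edge: B → J.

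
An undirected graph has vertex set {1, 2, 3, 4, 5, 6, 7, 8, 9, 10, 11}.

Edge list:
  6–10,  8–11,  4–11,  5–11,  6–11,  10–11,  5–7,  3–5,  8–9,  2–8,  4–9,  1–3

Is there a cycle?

DFS, tracking each vertex's parent; an edge to a visited non-parent vertex closes a cycle.
Start from 2:
visit 2 (parent –)
  visit 8 (parent 2)
    visit 11 (parent 8)
      visit 5 (parent 11)
        visit 3 (parent 5)
          visit 1 (parent 3)
            1–3: parent, skip
          3–5: parent, skip
        visit 7 (parent 5)
          7–5: parent, skip
        5–11: parent, skip
      visit 4 (parent 11)
        4–11: parent, skip
        visit 9 (parent 4)
          9–8: 8 visited and ≠ parent → cycle
Cycle: 8 – 11 – 4 – 9 – 8.

Yes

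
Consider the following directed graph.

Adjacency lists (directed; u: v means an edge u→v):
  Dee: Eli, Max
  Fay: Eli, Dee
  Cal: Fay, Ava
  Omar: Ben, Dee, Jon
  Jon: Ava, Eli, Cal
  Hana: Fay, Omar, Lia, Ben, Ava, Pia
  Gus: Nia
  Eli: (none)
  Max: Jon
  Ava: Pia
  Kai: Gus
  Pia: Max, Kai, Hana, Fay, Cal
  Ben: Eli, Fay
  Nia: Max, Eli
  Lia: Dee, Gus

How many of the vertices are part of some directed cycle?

A vertex is on a directed cycle iff it belongs to a strongly connected component of size ≥ 2 (or has a self-loop).
The vertices on cycles are {Ava, Ben, Cal, Dee, Fay, Gus, Jon, Kai, Lia, Max, Nia, Pia, Hana, Omar} — 14 in total.

14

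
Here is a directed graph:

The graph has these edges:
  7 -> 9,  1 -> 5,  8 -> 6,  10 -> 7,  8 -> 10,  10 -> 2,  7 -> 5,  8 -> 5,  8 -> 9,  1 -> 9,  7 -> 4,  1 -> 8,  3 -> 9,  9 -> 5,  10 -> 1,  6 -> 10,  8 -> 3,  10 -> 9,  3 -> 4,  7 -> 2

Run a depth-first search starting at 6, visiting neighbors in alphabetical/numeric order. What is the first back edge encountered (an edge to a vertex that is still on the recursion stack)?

8->6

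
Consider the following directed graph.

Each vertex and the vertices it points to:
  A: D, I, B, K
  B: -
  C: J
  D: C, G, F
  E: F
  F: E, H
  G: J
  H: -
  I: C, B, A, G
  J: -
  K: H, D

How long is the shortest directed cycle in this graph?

For each vertex v, BFS finds the shortest path from v back to v.
The shortest such closed walk is A → I → A, length 2.

2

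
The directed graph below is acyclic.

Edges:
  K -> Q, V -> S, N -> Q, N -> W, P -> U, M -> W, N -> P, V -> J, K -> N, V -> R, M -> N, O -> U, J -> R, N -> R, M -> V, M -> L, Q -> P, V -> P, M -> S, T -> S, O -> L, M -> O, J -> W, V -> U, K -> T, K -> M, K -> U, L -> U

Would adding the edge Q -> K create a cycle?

Adding Q→K creates a cycle iff K can already reach Q.
Path from K: K → Q.
So K → … → Q → K is a cycle.

Yes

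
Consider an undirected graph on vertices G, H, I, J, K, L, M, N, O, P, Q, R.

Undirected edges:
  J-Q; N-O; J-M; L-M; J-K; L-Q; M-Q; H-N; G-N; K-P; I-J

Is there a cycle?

Yes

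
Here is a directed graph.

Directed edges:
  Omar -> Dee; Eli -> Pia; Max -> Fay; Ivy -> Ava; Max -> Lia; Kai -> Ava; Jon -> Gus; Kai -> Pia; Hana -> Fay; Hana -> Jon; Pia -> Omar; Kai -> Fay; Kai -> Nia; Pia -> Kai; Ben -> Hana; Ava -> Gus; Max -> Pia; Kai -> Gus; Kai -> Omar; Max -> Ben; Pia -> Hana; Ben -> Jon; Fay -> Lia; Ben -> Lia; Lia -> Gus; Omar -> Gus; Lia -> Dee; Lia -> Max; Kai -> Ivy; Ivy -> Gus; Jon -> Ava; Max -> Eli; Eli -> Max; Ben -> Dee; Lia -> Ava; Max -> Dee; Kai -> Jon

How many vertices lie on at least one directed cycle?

8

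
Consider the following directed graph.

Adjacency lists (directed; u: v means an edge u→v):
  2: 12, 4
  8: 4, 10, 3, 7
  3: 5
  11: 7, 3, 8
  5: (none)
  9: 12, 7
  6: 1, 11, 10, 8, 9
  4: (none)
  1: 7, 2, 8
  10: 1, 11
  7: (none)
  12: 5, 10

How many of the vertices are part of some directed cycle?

A vertex is on a directed cycle iff it belongs to a strongly connected component of size ≥ 2 (or has a self-loop).
The vertices on cycles are {1, 2, 8, 10, 11, 12} — 6 in total.

6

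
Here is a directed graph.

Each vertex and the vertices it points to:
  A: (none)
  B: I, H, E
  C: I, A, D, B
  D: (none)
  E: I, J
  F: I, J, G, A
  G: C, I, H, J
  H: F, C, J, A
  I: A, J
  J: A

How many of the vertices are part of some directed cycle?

5

A vertex is on a directed cycle iff it belongs to a strongly connected component of size ≥ 2 (or has a self-loop).
The vertices on cycles are {B, C, F, G, H} — 5 in total.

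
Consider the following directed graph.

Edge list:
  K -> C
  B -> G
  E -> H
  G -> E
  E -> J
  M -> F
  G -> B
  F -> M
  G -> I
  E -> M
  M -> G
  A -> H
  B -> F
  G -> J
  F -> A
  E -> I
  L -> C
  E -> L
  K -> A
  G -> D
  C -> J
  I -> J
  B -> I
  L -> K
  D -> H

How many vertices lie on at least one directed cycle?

A vertex is on a directed cycle iff it belongs to a strongly connected component of size ≥ 2 (or has a self-loop).
The vertices on cycles are {B, E, F, G, M} — 5 in total.

5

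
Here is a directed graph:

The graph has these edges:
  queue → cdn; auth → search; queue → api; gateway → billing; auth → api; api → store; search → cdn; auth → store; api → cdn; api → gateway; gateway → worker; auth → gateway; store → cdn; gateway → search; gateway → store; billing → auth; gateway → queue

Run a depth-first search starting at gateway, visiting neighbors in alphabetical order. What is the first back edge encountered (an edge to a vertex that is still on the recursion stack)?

DFS from gateway (visiting neighbors in alphabetical order); mark gray on enter, black on exit:
gateway gray
  billing gray
    auth gray
      api gray
        cdn gray
        cdn black
        api→gateway: gateway is gray → back edge
First back edge: api → gateway.

api→gateway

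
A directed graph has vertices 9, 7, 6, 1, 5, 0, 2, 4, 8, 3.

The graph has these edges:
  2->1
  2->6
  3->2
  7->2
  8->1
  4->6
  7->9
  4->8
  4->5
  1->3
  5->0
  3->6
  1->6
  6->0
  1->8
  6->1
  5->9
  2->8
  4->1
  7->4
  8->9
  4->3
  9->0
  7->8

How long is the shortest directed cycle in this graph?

2

For each vertex v, BFS finds the shortest path from v back to v.
The shortest such closed walk is 8 → 1 → 8, length 2.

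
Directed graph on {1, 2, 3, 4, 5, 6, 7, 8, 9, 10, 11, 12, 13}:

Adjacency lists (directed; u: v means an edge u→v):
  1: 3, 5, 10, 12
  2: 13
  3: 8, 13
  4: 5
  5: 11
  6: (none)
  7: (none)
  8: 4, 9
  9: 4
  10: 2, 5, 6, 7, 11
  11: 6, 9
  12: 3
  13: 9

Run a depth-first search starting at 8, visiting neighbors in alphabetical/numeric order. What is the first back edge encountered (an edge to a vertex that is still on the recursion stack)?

DFS from 8 (visiting neighbors in alphabetical/numeric order); mark gray on enter, black on exit:
8 gray
  4 gray
    5 gray
      11 gray
        6 gray
        6 black
        9 gray
          9→4: 4 is gray → back edge
First back edge: 9 → 4.

9->4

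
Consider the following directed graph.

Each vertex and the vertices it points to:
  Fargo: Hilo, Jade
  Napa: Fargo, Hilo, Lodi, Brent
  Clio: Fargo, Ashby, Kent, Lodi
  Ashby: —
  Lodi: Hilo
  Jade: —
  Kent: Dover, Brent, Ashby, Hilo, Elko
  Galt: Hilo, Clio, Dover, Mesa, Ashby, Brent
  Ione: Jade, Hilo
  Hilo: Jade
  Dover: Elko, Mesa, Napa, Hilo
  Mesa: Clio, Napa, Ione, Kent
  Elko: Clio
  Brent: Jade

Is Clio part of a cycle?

Clio is on a cycle iff Clio can reach itself via ≥1 edge.
Clio → Kent → Elko → Clio — yes.

Yes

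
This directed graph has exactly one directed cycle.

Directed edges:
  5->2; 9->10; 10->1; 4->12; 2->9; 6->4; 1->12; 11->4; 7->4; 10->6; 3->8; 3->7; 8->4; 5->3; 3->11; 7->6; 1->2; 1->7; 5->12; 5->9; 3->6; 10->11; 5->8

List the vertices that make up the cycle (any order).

1, 2, 9, 10

DFS with gray/black marking from 9:
9 gray
  10 gray
    1 gray
      12 gray
      12 black
      2 gray
        2→9: 9 is gray → back edge
Back edge closes the cycle 9 → 10 → 1 → 2 → 9; its vertices are {1, 2, 9, 10}.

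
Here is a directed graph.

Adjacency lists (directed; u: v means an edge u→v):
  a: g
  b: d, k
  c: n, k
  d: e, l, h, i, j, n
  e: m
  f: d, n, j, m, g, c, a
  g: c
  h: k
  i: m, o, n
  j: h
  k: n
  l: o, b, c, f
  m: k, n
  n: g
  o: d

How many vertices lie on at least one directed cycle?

10

A vertex is on a directed cycle iff it belongs to a strongly connected component of size ≥ 2 (or has a self-loop).
The vertices on cycles are {b, c, d, f, g, i, k, l, n, o} — 10 in total.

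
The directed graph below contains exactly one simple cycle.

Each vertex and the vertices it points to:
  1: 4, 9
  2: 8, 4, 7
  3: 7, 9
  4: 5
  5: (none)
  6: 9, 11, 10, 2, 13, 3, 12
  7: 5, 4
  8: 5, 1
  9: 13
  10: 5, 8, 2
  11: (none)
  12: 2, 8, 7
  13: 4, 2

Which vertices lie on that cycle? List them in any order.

1, 2, 8, 9, 13

DFS with gray/black marking from 13:
13 gray
  4 gray
    5 gray
    5 black
  4 black
  2 gray
    8 gray
      8→5: 5 black — skip
      1 gray
        1→4: 4 black — skip
        9 gray
          9→13: 13 is gray → back edge
Back edge closes the cycle 13 → 2 → 8 → 1 → 9 → 13; its vertices are {1, 2, 8, 9, 13}.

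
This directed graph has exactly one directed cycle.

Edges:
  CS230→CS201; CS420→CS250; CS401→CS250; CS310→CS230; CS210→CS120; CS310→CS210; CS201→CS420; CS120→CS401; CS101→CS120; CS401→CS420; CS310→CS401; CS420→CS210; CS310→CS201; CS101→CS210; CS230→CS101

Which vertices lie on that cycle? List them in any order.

DFS with gray/black marking from CS120:
CS120 gray
  CS401 gray
    CS420 gray
      CS250 gray
      CS250 black
      CS210 gray
        CS210→CS120: CS120 is gray → back edge
Back edge closes the cycle CS120 → CS401 → CS420 → CS210 → CS120; its vertices are {CS120, CS210, CS401, CS420}.

CS120, CS210, CS401, CS420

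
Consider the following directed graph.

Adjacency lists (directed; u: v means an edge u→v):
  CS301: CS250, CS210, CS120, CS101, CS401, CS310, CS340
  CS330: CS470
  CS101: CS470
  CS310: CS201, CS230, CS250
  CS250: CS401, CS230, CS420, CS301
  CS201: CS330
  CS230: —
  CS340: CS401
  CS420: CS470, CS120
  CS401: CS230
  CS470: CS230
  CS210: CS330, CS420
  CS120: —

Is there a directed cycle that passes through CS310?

Yes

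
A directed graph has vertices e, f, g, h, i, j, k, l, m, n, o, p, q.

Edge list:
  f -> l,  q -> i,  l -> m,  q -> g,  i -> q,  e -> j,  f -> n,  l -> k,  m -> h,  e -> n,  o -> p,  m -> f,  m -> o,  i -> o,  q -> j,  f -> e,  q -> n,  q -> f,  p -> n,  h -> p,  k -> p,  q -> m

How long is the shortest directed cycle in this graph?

2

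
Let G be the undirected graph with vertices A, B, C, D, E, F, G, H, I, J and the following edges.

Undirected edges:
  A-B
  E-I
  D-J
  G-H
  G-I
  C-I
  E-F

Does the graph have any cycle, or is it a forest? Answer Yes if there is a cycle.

No

DFS, tracking each vertex's parent; an edge to a visited non-parent vertex closes a cycle.
Start from A:
visit A (parent –)
  visit B (parent A)
    B–A: parent, skip
visit C (parent –)
  visit I (parent C)
    I–C: parent, skip
    visit G (parent I)
      G–I: parent, skip
      visit H (parent G)
        H–G: parent, skip
    visit E (parent I)
      visit F (parent E)
        F–E: parent, skip
      E–I: parent, skip
visit D (parent –)
  visit J (parent D)
    J–D: parent, skip
No non-parent visited neighbor found — the graph is a forest.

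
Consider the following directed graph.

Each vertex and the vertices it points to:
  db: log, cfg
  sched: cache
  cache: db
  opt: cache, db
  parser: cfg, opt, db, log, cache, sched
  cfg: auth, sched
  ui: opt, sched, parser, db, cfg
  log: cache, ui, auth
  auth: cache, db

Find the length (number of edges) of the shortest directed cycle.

3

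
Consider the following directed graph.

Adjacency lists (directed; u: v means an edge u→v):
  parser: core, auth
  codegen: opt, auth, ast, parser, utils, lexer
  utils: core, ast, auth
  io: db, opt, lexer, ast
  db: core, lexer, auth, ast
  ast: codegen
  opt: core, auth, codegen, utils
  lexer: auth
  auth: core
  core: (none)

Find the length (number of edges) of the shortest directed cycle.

2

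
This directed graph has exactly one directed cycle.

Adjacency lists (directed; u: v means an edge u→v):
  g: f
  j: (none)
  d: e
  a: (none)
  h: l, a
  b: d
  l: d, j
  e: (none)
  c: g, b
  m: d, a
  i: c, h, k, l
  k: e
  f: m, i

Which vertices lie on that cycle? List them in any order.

c, f, g, i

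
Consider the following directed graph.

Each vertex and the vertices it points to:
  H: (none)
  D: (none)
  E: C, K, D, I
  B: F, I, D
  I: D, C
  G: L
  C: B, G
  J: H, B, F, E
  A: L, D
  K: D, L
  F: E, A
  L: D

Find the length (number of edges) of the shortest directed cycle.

For each vertex v, BFS finds the shortest path from v back to v.
The shortest such closed walk is C → B → I → C, length 3.

3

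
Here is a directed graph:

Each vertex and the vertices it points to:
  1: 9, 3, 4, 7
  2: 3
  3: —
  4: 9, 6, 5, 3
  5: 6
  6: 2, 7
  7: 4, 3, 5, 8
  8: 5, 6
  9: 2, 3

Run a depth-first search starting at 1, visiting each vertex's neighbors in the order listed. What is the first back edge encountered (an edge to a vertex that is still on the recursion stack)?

7->4

DFS from 1 (visiting each vertex's neighbors in the order listed); mark gray on enter, black on exit:
1 gray
  9 gray
    2 gray
      3 gray
      3 black
    2 black
    9→3: 3 black — skip
  9 black
  1→3: 3 black — skip
  4 gray
    4→9: 9 black — skip
    6 gray
      6→2: 2 black — skip
      7 gray
        7→4: 4 is gray → back edge
First back edge: 7 → 4.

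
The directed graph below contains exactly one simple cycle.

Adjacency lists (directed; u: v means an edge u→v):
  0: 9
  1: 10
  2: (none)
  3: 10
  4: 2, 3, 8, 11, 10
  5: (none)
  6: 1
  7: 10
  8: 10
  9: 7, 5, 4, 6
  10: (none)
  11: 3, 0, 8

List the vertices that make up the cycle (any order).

DFS with gray/black marking from 9:
9 gray
  7 gray
    10 gray
    10 black
  7 black
  5 gray
  5 black
  4 gray
    2 gray
    2 black
    3 gray
      3→10: 10 black — skip
    3 black
    8 gray
      8→10: 10 black — skip
    8 black
    11 gray
      11→3: 3 black — skip
      0 gray
        0→9: 9 is gray → back edge
Back edge closes the cycle 9 → 4 → 11 → 0 → 9; its vertices are {0, 4, 9, 11}.

0, 4, 9, 11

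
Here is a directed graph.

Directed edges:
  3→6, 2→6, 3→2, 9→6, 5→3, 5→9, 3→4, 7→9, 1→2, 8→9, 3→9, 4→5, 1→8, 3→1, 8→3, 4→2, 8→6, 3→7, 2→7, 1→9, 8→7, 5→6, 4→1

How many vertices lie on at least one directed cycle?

5

A vertex is on a directed cycle iff it belongs to a strongly connected component of size ≥ 2 (or has a self-loop).
The vertices on cycles are {1, 3, 4, 5, 8} — 5 in total.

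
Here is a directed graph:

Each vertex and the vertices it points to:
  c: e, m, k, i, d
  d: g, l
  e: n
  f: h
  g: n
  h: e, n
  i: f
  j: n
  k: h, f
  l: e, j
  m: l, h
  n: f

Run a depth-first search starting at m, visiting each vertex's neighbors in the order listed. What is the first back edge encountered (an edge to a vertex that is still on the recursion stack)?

DFS from m (visiting each vertex's neighbors in the order listed); mark gray on enter, black on exit:
m gray
  l gray
    e gray
      n gray
        f gray
          h gray
            h→e: e is gray → back edge
First back edge: h → e.

h→e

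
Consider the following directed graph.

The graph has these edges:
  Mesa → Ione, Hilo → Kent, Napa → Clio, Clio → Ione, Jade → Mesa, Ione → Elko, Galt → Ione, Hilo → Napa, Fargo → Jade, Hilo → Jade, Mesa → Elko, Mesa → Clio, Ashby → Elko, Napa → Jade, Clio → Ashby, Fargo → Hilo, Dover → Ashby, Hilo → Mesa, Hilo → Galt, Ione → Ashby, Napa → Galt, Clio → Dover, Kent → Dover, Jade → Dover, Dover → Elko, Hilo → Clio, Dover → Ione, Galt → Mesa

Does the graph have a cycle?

No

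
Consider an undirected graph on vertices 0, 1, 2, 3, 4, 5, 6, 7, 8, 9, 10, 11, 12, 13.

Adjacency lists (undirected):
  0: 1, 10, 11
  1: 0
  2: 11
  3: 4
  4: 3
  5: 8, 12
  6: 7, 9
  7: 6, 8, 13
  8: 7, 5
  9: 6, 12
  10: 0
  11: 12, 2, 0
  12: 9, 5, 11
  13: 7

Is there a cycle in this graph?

DFS, tracking each vertex's parent; an edge to a visited non-parent vertex closes a cycle.
Start from 11:
visit 11 (parent –)
  visit 12 (parent 11)
    visit 9 (parent 12)
      visit 6 (parent 9)
        visit 7 (parent 6)
          7–6: parent, skip
          visit 8 (parent 7)
            8–7: parent, skip
            visit 5 (parent 8)
              5–8: parent, skip
              5–12: 12 visited and ≠ parent → cycle
Cycle: 12 – 9 – 6 – 7 – 8 – 5 – 12.

Yes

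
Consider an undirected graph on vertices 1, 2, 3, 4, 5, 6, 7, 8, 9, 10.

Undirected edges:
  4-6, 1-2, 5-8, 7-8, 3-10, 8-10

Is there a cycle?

No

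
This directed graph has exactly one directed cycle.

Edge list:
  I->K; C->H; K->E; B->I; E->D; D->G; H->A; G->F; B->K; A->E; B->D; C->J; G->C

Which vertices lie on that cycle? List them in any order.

A, C, D, E, G, H

DFS with gray/black marking from D:
D gray
  G gray
    F gray
    F black
    C gray
      J gray
      J black
      H gray
        A gray
          E gray
            E→D: D is gray → back edge
Back edge closes the cycle D → G → C → H → A → E → D; its vertices are {A, C, D, E, G, H}.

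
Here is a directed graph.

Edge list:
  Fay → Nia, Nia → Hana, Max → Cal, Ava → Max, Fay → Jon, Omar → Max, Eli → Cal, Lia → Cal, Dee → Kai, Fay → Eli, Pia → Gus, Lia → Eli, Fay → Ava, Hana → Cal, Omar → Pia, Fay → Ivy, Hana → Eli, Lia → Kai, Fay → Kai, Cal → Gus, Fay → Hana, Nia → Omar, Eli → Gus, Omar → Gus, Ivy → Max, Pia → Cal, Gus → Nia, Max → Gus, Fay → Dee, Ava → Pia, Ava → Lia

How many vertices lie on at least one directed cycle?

A vertex is on a directed cycle iff it belongs to a strongly connected component of size ≥ 2 (or has a self-loop).
The vertices on cycles are {Cal, Eli, Gus, Max, Nia, Pia, Hana, Omar} — 8 in total.

8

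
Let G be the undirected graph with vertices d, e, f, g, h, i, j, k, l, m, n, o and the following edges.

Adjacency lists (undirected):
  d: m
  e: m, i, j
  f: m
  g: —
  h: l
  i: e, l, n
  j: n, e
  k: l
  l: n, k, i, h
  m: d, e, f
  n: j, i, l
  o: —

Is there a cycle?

Yes

DFS, tracking each vertex's parent; an edge to a visited non-parent vertex closes a cycle.
Start from f:
visit f (parent –)
  visit m (parent f)
    visit d (parent m)
      d–m: parent, skip
    visit e (parent m)
      e–m: parent, skip
      visit i (parent e)
        i–e: parent, skip
        visit l (parent i)
          visit n (parent l)
            visit j (parent n)
              j–n: parent, skip
              j–e: e visited and ≠ parent → cycle
Cycle: e – i – l – n – j – e.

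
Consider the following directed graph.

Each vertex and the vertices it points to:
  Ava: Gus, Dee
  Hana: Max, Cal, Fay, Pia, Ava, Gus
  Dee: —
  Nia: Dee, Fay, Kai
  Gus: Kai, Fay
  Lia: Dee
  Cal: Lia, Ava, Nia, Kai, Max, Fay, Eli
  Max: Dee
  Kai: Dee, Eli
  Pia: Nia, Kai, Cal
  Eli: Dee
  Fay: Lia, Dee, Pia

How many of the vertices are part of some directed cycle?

6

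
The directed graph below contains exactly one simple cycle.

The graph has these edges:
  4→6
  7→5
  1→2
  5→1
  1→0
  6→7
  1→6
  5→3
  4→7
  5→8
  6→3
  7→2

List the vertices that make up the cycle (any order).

DFS with gray/black marking from 7:
7 gray
  2 gray
  2 black
  5 gray
    3 gray
    3 black
    1 gray
      6 gray
        6→7: 7 is gray → back edge
Back edge closes the cycle 7 → 5 → 1 → 6 → 7; its vertices are {1, 5, 6, 7}.

1, 5, 6, 7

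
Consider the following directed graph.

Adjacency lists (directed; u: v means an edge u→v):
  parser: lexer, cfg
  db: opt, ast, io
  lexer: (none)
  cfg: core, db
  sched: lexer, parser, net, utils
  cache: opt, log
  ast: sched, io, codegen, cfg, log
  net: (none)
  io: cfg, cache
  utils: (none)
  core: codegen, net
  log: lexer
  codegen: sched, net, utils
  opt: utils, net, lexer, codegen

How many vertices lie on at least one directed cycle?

A vertex is on a directed cycle iff it belongs to a strongly connected component of size ≥ 2 (or has a self-loop).
The vertices on cycles are {db, io, ast, cfg, opt, core, cache, sched, parser, codegen} — 10 in total.

10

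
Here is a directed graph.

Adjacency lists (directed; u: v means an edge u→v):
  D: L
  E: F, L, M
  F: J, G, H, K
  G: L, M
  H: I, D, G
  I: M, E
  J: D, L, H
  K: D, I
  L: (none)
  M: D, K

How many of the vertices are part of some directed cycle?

A vertex is on a directed cycle iff it belongs to a strongly connected component of size ≥ 2 (or has a self-loop).
The vertices on cycles are {E, F, G, H, I, J, K, M} — 8 in total.

8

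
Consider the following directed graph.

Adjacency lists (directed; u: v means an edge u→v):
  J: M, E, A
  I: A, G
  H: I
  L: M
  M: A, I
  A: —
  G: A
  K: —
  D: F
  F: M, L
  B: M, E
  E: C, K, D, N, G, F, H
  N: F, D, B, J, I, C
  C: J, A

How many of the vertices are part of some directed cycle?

A vertex is on a directed cycle iff it belongs to a strongly connected component of size ≥ 2 (or has a self-loop).
The vertices on cycles are {B, C, E, J, N} — 5 in total.

5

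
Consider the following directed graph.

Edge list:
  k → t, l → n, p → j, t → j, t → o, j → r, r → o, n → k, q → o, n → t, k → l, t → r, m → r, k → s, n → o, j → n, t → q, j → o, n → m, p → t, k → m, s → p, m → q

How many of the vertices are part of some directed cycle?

7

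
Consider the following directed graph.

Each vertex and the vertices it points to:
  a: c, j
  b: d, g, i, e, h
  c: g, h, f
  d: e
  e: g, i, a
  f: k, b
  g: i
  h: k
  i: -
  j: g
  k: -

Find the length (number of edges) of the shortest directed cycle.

5

For each vertex v, BFS finds the shortest path from v back to v.
The shortest such closed walk is a → c → f → b → e → a, length 5.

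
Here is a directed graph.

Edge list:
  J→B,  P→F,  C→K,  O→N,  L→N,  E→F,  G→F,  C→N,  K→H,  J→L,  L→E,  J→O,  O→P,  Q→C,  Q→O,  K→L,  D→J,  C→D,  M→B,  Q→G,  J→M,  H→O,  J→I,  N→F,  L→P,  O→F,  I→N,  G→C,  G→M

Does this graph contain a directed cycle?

DFS with white/gray/black marking, starting from J:
J gray
  O gray
    P gray
      F gray
      F black
    P black
    O→F: F black — skip
    N gray
      N→F: F black — skip
    N black
  O black
  L gray
    E gray
      E→F: F black — skip
    E black
    L→P: P black — skip
    L→N: N black — skip
  L black
  I gray
    I→N: N black — skip
  I black
  M gray
    B gray
    B black
  M black
  J→B: B black — skip
J black
C gray
  D gray
    D→J: J black — skip
  D black
  C→N: N black — skip
  K gray
    H gray
      H→O: O black — skip
    H black
    K→L: L black — skip
  K black
C black
G gray
  G→C: C black — skip
  G→M: M black — skip
  G→F: F black — skip
G black
Q gray
  Q→G: G black — skip
  Q→C: C black — skip
  Q→O: O black — skip
Q black
Every edge goes to a white or black vertex — no back edge, so the graph is acyclic.

No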